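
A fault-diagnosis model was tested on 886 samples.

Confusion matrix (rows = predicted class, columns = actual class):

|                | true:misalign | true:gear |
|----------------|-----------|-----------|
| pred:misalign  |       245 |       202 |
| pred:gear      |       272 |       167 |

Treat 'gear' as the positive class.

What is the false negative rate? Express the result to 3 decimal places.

0.547

FNR = FN/(FN+TP) = 202/(202+167) = 0.547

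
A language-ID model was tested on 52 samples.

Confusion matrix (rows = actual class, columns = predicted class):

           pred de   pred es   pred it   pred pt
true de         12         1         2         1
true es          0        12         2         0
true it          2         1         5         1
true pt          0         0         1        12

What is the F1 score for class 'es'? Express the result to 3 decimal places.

0.857

F1 score = 2·TP/(2·TP+FP+FN).
es: TP=12, FP=1+1+0=2, FN=0+2+0=2 → 24/28 = 0.8571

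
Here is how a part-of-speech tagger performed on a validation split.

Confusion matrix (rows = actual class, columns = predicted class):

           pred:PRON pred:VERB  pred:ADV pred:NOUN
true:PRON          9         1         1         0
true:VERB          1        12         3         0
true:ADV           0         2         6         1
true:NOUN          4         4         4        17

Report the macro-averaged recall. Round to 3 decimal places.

Per-class recall (TP/(TP+FN)):
  PRON: TP=9, FN=1+1+0=2 → 9/11 = 0.8182
  VERB: TP=12, FN=1+3+0=4 → 12/16 = 0.7500
  ADV: TP=6, FN=0+2+1=3 → 6/9 = 0.6667
  NOUN: TP=17, FN=4+4+4=12 → 17/29 = 0.5862
Macro-recall = mean = (0.8182 + 0.7500 + 0.6667 + 0.5862) / 4 = 0.705

0.705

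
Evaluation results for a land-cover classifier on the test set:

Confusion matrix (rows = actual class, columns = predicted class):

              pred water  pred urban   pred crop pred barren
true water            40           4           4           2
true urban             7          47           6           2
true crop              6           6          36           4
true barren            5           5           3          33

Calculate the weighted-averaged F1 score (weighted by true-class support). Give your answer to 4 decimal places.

Per-class F1 score (2·TP/(2·TP+FP+FN)):
  water: TP=40, FP=7+6+5=18, FN=4+4+2=10 → 80/108 = 0.74074
  urban: TP=47, FP=4+6+5=15, FN=7+6+2=15 → 94/124 = 0.75806
  crop: TP=36, FP=4+6+3=13, FN=6+6+4=16 → 72/101 = 0.71287
  barren: TP=33, FP=2+2+4=8, FN=5+5+3=13 → 66/87 = 0.75862
Weighted-F1 score = Σ (supportᵢ/N)·F1 scoreᵢ with N=210: (50/210)·0.74074 + (62/210)·0.75806 + (52/210)·0.71287 + (46/210)·0.75862 = 0.7429

0.7429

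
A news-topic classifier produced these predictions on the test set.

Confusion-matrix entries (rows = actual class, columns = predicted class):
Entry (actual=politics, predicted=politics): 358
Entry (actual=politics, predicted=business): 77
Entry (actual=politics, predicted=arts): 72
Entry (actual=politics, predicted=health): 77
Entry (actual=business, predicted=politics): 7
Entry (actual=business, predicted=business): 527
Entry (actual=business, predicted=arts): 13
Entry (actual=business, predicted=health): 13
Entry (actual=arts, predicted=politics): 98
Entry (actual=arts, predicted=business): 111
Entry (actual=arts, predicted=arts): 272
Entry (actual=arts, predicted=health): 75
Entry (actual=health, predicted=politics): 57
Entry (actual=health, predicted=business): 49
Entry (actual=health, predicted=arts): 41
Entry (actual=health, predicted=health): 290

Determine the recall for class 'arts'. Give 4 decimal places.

Treat 'arts' as positive and all other classes as negative.
recall = TP/(TP+FN).
arts: TP=272, FN=98+111+75=284 → 272/556 = 0.48921

0.4892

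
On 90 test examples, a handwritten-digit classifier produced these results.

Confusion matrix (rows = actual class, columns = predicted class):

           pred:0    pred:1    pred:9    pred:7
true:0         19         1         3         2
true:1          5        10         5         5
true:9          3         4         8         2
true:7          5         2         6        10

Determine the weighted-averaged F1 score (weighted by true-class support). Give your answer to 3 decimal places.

Per-class F1 score (2·TP/(2·TP+FP+FN)):
  0: TP=19, FP=5+3+5=13, FN=1+3+2=6 → 38/57 = 0.6667
  1: TP=10, FP=1+4+2=7, FN=5+5+5=15 → 20/42 = 0.4762
  9: TP=8, FP=3+5+6=14, FN=3+4+2=9 → 16/39 = 0.4103
  7: TP=10, FP=2+5+2=9, FN=5+2+6=13 → 20/42 = 0.4762
Weighted-F1 score = Σ (supportᵢ/N)·F1 scoreᵢ with N=90: (25/90)·0.6667 + (25/90)·0.4762 + (17/90)·0.4103 + (23/90)·0.4762 = 0.517

0.517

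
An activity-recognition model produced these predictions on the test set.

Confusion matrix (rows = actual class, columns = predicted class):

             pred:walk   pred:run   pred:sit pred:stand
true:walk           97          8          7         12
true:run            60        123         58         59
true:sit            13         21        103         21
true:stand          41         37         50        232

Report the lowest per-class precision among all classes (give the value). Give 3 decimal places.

0.460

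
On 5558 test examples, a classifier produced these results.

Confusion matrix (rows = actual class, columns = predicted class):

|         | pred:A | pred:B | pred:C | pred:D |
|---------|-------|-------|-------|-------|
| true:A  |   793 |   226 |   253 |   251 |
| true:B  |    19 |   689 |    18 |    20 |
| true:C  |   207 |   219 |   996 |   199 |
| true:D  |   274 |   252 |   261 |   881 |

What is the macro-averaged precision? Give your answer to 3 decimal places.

Per-class precision (TP/(TP+FP)):
  A: TP=793, FP=19+207+274=500 → 793/1293 = 0.6133
  B: TP=689, FP=226+219+252=697 → 689/1386 = 0.4971
  C: TP=996, FP=253+18+261=532 → 996/1528 = 0.6518
  D: TP=881, FP=251+20+199=470 → 881/1351 = 0.6521
Macro-precision = mean = (0.6133 + 0.4971 + 0.6518 + 0.6521) / 4 = 0.604

0.604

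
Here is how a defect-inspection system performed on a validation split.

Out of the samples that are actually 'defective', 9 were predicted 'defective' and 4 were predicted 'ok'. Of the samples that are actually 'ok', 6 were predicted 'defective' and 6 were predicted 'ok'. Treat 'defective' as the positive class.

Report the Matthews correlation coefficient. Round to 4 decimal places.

0.1961

MCC = (TP·TN − FP·FN) / √((TP+FP)(TP+FN)(TN+FP)(TN+FN))
Numerator = 9·6 − 6·4 = 30
Denominator = √(15·13·12·10) = √23400 = 152.9706
MCC = 30 / 152.9706 = 0.1961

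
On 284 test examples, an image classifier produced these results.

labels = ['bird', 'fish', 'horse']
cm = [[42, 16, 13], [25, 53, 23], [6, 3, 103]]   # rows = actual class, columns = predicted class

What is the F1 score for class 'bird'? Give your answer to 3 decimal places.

0.583

Take TP from the diagonal, FP from the rest of the 'bird' prediction marginal, FN from the rest of the 'bird' actual marginal.
F1 score = 2·TP/(2·TP+FP+FN).
bird: TP=42, FP=25+6=31, FN=16+13=29 → 84/144 = 0.5833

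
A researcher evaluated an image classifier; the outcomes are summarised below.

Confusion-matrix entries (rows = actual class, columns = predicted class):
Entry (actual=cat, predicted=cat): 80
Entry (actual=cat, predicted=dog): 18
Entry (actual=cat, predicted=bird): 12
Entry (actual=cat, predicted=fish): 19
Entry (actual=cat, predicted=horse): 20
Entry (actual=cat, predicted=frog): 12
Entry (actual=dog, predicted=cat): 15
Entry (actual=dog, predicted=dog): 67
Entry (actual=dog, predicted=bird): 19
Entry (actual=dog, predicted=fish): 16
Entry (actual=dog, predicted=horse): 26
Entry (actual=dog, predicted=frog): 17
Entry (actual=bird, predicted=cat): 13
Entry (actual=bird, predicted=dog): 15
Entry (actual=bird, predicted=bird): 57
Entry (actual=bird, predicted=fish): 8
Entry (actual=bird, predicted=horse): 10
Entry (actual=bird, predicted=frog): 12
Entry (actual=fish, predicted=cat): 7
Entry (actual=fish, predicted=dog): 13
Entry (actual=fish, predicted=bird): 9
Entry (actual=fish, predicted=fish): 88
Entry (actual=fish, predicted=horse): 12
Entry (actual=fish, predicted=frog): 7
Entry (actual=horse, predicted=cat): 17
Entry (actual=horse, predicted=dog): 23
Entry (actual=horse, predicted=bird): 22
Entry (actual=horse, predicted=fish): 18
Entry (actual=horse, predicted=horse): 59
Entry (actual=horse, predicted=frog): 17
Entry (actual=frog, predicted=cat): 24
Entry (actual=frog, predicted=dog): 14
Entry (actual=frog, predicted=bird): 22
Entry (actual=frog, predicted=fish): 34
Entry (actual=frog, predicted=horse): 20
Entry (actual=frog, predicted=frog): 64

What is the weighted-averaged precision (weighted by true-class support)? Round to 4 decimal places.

Per-class precision (TP/(TP+FP)):
  cat: TP=80, FP=15+13+7+17+24=76 → 80/156 = 0.51282
  dog: TP=67, FP=18+15+13+23+14=83 → 67/150 = 0.44667
  bird: TP=57, FP=12+19+9+22+22=84 → 57/141 = 0.40426
  fish: TP=88, FP=19+16+8+18+34=95 → 88/183 = 0.48087
  horse: TP=59, FP=20+26+10+12+20=88 → 59/147 = 0.40136
  frog: TP=64, FP=12+17+12+7+17=65 → 64/129 = 0.49612
Weighted-precision = Σ (supportᵢ/N)·precisionᵢ with N=906: (161/906)·0.51282 + (160/906)·0.44667 + (115/906)·0.40426 + (136/906)·0.48087 + (156/906)·0.40136 + (178/906)·0.49612 = 0.4601

0.4601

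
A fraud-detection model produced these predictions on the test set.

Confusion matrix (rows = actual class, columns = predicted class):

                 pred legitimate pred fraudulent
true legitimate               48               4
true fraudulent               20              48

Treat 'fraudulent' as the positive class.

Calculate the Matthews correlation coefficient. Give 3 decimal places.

0.629

MCC = (TP·TN − FP·FN) / √((TP+FP)(TP+FN)(TN+FP)(TN+FN))
Numerator = 48·48 − 4·20 = 2224
Denominator = √(52·68·52·68) = √12503296 = 3536.0000
MCC = 2224 / 3536.0000 = 0.629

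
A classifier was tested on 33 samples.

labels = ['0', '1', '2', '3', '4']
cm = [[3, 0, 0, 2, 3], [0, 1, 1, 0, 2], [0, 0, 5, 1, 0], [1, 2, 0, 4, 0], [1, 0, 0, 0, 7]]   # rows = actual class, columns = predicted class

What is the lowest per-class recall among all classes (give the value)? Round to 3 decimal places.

0.250

Per-class recall (TP/(TP+FN)):
  0: TP=3, FN=0+0+2+3=5 → 3/8 = 0.3750
  1: TP=1, FN=0+1+0+2=3 → 1/4 = 0.2500
  2: TP=5, FN=0+0+1+0=1 → 5/6 = 0.8333
  3: TP=4, FN=1+2+0+0=3 → 4/7 = 0.5714
  4: TP=7, FN=1+0+0+0=1 → 7/8 = 0.8750
Lowest is class '1' with recall = 0.250.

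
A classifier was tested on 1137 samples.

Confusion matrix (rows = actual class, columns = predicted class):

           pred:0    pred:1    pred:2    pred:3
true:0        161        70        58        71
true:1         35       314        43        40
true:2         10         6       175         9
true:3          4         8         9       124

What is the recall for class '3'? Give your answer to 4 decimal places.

recall = TP/(TP+FN).
3: TP=124, FN=4+8+9=21 → 124/145 = 0.85517

0.8552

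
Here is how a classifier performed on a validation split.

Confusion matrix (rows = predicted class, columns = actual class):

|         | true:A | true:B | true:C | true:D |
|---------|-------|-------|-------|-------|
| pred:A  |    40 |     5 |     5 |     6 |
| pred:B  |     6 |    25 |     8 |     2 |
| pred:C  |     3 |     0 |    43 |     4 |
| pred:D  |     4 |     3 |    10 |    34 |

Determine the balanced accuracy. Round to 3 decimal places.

0.726

Balanced accuracy = mean of per-class recall.
  A: recall = 40/53 = 0.7547
  B: recall = 25/33 = 0.7576
  C: recall = 43/66 = 0.6515
  D: recall = 34/46 = 0.7391
Mean = (0.7547 + 0.7576 + 0.6515 + 0.7391) / 4 = 0.726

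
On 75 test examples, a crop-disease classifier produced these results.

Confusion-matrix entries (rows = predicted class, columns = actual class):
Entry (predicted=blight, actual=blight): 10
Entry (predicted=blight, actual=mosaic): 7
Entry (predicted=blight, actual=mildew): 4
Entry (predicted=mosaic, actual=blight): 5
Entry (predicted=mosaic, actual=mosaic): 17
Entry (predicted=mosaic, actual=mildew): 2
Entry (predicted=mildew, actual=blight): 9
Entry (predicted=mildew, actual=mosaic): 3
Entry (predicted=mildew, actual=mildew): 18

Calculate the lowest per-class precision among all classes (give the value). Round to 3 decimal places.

Per-class precision (TP/(TP+FP)):
  blight: TP=10, FP=7+4=11 → 10/21 = 0.4762
  mosaic: TP=17, FP=5+2=7 → 17/24 = 0.7083
  mildew: TP=18, FP=9+3=12 → 18/30 = 0.6000
Lowest is class 'blight' with precision = 0.476.

0.476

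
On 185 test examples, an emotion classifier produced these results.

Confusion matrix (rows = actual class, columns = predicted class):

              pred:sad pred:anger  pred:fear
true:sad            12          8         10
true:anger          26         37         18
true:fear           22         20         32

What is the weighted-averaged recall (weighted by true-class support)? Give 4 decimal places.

Per-class recall (TP/(TP+FN)):
  sad: TP=12, FN=8+10=18 → 12/30 = 0.40000
  anger: TP=37, FN=26+18=44 → 37/81 = 0.45679
  fear: TP=32, FN=22+20=42 → 32/74 = 0.43243
Weighted-recall = Σ (supportᵢ/N)·recallᵢ with N=185: (30/185)·0.40000 + (81/185)·0.45679 + (74/185)·0.43243 = 0.4378

0.4378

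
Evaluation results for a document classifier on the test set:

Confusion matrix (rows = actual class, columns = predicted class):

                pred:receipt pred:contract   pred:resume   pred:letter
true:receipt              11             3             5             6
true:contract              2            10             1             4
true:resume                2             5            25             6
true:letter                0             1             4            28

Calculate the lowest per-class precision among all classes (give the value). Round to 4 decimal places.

Per-class precision (TP/(TP+FP)):
  receipt: TP=11, FP=2+2+0=4 → 11/15 = 0.73333
  contract: TP=10, FP=3+5+1=9 → 10/19 = 0.52632
  resume: TP=25, FP=5+1+4=10 → 25/35 = 0.71429
  letter: TP=28, FP=6+4+6=16 → 28/44 = 0.63636
Lowest is class 'contract' with precision = 0.5263.

0.5263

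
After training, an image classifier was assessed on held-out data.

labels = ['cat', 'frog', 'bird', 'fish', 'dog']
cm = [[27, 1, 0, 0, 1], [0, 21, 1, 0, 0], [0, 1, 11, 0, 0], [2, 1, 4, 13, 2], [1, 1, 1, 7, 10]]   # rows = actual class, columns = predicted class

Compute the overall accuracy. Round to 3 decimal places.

Accuracy = trace / total = (27+21+11+13+10=82) / 105 = 82/105 = 0.781

0.781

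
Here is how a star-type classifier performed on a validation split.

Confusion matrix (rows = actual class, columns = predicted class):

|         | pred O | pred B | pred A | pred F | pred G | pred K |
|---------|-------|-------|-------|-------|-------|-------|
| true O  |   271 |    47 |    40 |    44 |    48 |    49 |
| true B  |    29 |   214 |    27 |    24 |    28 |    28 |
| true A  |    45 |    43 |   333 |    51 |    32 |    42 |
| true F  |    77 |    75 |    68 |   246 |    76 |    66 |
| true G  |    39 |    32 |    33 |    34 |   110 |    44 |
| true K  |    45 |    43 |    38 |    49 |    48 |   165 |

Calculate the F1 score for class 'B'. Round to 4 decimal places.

Treat 'B' as positive and all other classes as negative.
F1 score = 2·TP/(2·TP+FP+FN).
B: TP=214, FP=47+43+75+32+43=240, FN=29+27+24+28+28=136 → 428/804 = 0.53234

0.5323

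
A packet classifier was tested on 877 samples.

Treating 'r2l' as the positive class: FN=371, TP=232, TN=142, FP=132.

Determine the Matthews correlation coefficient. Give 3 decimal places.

MCC = (TP·TN − FP·FN) / √((TP+FP)(TP+FN)(TN+FP)(TN+FN))
Numerator = 232·142 − 132·371 = -16028
Denominator = √(364·603·274·513) = √30852234504 = 175648.0416
MCC = -16028 / 175648.0416 = -0.091

-0.091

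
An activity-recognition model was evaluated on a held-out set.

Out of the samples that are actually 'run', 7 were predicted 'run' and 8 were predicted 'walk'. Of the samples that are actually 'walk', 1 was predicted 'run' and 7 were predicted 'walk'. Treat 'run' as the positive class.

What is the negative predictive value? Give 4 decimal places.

NPV = TN/(TN+FN) = 7/(7+8) = 0.4667

0.4667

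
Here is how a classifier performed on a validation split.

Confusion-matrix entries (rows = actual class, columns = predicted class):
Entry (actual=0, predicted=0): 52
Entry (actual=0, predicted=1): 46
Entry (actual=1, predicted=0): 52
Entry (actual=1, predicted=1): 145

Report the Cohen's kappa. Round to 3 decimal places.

0.263

Observed agreement pₒ = trace/N = 197/295 = 0.6678
Expected agreement pₑ = Σ (rowᵢ·colᵢ)/N² = (98·104 + 197·191)/295² = 0.5495
κ = (pₒ − pₑ)/(1 − pₑ) = (0.6678 − 0.5495)/(1 − 0.5495) = 0.263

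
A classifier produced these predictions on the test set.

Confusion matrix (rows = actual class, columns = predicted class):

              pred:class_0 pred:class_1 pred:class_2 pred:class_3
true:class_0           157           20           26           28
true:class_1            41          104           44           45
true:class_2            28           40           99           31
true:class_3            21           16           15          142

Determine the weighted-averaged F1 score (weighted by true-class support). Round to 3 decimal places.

0.580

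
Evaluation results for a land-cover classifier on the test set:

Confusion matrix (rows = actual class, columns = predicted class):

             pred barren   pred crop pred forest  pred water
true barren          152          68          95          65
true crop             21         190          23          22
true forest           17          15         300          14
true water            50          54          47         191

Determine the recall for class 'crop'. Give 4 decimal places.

0.7422

One-vs-rest for 'crop': TP = diagonal; FP = other classes predicted 'crop'; FN = 'crop' predicted as other.
recall = TP/(TP+FN).
crop: TP=190, FN=21+23+22=66 → 190/256 = 0.74219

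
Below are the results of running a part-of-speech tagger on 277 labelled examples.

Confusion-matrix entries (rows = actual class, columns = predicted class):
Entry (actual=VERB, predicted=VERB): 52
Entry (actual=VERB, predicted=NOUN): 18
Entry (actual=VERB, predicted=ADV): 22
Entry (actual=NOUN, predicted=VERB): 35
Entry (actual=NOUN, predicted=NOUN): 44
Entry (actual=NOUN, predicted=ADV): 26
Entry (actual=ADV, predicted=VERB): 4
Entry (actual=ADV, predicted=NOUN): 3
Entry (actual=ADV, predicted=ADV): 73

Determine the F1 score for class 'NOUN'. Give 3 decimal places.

One-vs-rest for 'NOUN': TP = diagonal; FP = other classes predicted 'NOUN'; FN = 'NOUN' predicted as other.
F1 score = 2·TP/(2·TP+FP+FN).
NOUN: TP=44, FP=18+3=21, FN=35+26=61 → 88/170 = 0.5176

0.518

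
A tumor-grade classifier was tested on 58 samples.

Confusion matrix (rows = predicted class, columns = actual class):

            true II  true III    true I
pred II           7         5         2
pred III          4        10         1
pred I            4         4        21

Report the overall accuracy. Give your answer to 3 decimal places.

Accuracy = trace / total = (7+10+21=38) / 58 = 38/58 = 0.655

0.655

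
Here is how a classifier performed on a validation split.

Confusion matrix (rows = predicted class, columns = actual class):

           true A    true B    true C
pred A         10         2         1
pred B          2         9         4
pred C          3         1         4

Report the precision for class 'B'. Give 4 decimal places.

Treat 'B' as positive and all other classes as negative.
precision = TP/(TP+FP).
B: TP=9, FP=2+4=6 → 9/15 = 0.60000

0.6000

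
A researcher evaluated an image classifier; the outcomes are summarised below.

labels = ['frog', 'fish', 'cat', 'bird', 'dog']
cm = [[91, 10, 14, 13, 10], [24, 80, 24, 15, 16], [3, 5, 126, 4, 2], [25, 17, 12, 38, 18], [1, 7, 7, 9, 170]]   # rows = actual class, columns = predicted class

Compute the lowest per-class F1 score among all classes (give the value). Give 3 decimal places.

0.402

Per-class F1 score (2·TP/(2·TP+FP+FN)):
  frog: TP=91, FP=24+3+25+1=53, FN=10+14+13+10=47 → 182/282 = 0.6454
  fish: TP=80, FP=10+5+17+7=39, FN=24+24+15+16=79 → 160/278 = 0.5755
  cat: TP=126, FP=14+24+12+7=57, FN=3+5+4+2=14 → 252/323 = 0.7802
  bird: TP=38, FP=13+15+4+9=41, FN=25+17+12+18=72 → 76/189 = 0.4021
  dog: TP=170, FP=10+16+2+18=46, FN=1+7+7+9=24 → 340/410 = 0.8293
Lowest is class 'bird' with F1 score = 0.402.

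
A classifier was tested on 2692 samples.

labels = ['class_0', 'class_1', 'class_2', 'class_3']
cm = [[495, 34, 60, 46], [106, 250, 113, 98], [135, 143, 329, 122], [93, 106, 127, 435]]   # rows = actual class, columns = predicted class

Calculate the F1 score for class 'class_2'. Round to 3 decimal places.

0.485

Treat 'class_2' as positive and all other classes as negative.
F1 score = 2·TP/(2·TP+FP+FN).
class_2: TP=329, FP=60+113+127=300, FN=135+143+122=400 → 658/1358 = 0.4845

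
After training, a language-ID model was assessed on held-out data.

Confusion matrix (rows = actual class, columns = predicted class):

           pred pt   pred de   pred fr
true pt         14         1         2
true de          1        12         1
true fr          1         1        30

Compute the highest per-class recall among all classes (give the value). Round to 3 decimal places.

0.938

Per-class recall (TP/(TP+FN)):
  pt: TP=14, FN=1+2=3 → 14/17 = 0.8235
  de: TP=12, FN=1+1=2 → 12/14 = 0.8571
  fr: TP=30, FN=1+1=2 → 30/32 = 0.9375
Highest is class 'fr' with recall = 0.938.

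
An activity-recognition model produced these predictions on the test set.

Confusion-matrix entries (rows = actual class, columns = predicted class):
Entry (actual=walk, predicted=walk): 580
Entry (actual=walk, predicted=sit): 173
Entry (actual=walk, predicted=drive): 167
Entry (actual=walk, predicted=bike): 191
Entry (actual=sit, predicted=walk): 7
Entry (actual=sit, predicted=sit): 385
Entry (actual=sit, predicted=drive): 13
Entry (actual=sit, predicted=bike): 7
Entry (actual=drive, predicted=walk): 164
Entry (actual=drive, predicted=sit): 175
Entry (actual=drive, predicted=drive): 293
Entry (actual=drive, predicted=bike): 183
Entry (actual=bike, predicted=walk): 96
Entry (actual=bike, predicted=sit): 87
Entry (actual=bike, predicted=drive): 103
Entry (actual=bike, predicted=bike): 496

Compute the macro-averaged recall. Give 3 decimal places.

0.613

Per-class recall (TP/(TP+FN)):
  walk: TP=580, FN=173+167+191=531 → 580/1111 = 0.5221
  sit: TP=385, FN=7+13+7=27 → 385/412 = 0.9345
  drive: TP=293, FN=164+175+183=522 → 293/815 = 0.3595
  bike: TP=496, FN=96+87+103=286 → 496/782 = 0.6343
Macro-recall = mean = (0.5221 + 0.9345 + 0.3595 + 0.6343) / 4 = 0.613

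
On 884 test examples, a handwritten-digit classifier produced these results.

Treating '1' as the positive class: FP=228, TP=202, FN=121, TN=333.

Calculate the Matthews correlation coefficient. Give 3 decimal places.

MCC = (TP·TN − FP·FN) / √((TP+FP)(TP+FN)(TN+FP)(TN+FN))
Numerator = 202·333 − 228·121 = 39678
Denominator = √(430·323·561·454) = √35374449660 = 188080.9657
MCC = 39678 / 188080.9657 = 0.211

0.211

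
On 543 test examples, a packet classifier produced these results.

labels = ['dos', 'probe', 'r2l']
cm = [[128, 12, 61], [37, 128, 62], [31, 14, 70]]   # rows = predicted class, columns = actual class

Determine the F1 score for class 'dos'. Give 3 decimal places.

Treat 'dos' as positive and all other classes as negative.
F1 score = 2·TP/(2·TP+FP+FN).
dos: TP=128, FP=12+61=73, FN=37+31=68 → 256/397 = 0.6448

0.645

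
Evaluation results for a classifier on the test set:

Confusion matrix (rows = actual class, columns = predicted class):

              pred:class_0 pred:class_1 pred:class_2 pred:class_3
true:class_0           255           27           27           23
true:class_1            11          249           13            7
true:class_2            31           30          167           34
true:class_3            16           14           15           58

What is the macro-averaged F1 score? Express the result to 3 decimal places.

Per-class F1 score (2·TP/(2·TP+FP+FN)):
  class_0: TP=255, FP=11+31+16=58, FN=27+27+23=77 → 510/645 = 0.7907
  class_1: TP=249, FP=27+30+14=71, FN=11+13+7=31 → 498/600 = 0.8300
  class_2: TP=167, FP=27+13+15=55, FN=31+30+34=95 → 334/484 = 0.6901
  class_3: TP=58, FP=23+7+34=64, FN=16+14+15=45 → 116/225 = 0.5156
Macro-F1 score = mean = (0.7907 + 0.8300 + 0.6901 + 0.5156) / 4 = 0.707

0.707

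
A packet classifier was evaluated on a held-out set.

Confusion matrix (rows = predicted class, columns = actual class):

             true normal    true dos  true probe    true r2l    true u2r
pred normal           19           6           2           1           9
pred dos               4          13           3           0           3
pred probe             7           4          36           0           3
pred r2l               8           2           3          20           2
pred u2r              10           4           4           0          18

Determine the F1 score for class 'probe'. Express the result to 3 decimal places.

0.735

F1 score = 2·TP/(2·TP+FP+FN).
probe: TP=36, FP=7+4+0+3=14, FN=2+3+3+4=12 → 72/98 = 0.7347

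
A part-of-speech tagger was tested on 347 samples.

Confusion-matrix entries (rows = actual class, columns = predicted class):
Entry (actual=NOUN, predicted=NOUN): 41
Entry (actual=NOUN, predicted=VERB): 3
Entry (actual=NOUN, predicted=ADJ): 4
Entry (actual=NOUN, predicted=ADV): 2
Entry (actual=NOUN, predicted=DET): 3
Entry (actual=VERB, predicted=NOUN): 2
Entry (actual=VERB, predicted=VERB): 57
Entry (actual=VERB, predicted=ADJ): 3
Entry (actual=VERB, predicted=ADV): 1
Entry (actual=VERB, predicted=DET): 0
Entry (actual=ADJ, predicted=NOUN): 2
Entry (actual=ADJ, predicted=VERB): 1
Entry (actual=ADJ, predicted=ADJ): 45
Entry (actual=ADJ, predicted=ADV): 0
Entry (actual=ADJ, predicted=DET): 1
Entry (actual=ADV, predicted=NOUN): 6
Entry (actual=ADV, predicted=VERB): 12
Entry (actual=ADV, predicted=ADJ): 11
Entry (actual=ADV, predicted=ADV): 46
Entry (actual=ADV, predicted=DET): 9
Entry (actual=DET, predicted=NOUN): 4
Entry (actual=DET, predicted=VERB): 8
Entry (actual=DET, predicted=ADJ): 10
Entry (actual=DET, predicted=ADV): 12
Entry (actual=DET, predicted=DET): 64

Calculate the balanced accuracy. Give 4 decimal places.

Balanced accuracy = mean of per-class recall.
  NOUN: recall = 41/53 = 0.77358
  VERB: recall = 57/63 = 0.90476
  ADJ: recall = 45/49 = 0.91837
  ADV: recall = 46/84 = 0.54762
  DET: recall = 64/98 = 0.65306
Mean = (0.77358 + 0.90476 + 0.91837 + 0.54762 + 0.65306) / 5 = 0.7595

0.7595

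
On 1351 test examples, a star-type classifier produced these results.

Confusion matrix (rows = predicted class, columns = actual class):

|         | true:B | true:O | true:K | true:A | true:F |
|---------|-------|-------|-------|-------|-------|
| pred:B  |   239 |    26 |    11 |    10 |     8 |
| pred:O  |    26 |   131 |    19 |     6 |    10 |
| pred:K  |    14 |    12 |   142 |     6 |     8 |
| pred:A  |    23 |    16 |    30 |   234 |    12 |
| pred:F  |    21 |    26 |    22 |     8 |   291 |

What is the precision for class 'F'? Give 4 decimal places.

Take TP from the diagonal, FP from the rest of the 'F' prediction marginal, FN from the rest of the 'F' actual marginal.
precision = TP/(TP+FP).
F: TP=291, FP=21+26+22+8=77 → 291/368 = 0.79076

0.7908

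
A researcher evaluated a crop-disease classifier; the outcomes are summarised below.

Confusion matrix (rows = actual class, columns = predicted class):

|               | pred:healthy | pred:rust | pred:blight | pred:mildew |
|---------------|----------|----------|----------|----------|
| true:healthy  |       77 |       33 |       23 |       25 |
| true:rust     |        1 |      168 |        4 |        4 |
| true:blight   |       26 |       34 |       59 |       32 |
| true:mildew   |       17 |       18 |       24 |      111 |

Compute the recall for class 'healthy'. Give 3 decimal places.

0.487

recall = TP/(TP+FN).
healthy: TP=77, FN=33+23+25=81 → 77/158 = 0.4873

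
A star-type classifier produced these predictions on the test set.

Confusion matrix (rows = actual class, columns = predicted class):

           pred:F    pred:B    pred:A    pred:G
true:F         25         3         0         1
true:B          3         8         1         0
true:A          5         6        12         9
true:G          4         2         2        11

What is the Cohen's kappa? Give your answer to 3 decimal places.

0.473

Observed agreement pₒ = trace/N = 56/92 = 0.6087
Expected agreement pₑ = Σ (rowᵢ·colᵢ)/N² = (29·37 + 12·19 + 32·15 + 19·21)/92² = 0.2576
κ = (pₒ − pₑ)/(1 − pₑ) = (0.6087 − 0.2576)/(1 − 0.2576) = 0.473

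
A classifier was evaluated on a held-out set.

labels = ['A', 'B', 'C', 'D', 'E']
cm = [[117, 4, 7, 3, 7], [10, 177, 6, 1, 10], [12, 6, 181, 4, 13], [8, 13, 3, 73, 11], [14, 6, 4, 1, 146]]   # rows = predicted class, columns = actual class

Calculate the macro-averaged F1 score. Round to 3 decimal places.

Per-class F1 score (2·TP/(2·TP+FP+FN)):
  A: TP=117, FP=4+7+3+7=21, FN=10+12+8+14=44 → 234/299 = 0.7826
  B: TP=177, FP=10+6+1+10=27, FN=4+6+13+6=29 → 354/410 = 0.8634
  C: TP=181, FP=12+6+4+13=35, FN=7+6+3+4=20 → 362/417 = 0.8681
  D: TP=73, FP=8+13+3+11=35, FN=3+1+4+1=9 → 146/190 = 0.7684
  E: TP=146, FP=14+6+4+1=25, FN=7+10+13+11=41 → 292/358 = 0.8156
Macro-F1 score = mean = (0.7826 + 0.8634 + 0.8681 + 0.7684 + 0.8156) / 5 = 0.820

0.820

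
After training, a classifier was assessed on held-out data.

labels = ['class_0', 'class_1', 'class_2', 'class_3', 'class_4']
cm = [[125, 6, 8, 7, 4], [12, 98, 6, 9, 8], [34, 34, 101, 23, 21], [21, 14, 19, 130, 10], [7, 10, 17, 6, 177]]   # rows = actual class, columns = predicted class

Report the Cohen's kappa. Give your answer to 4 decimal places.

0.6192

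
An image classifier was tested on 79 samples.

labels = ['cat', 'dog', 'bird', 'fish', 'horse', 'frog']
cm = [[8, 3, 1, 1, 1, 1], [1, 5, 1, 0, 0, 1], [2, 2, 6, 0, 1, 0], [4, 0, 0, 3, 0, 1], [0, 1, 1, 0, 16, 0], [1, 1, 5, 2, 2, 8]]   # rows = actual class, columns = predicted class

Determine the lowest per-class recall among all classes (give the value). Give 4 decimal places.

Per-class recall (TP/(TP+FN)):
  cat: TP=8, FN=3+1+1+1+1=7 → 8/15 = 0.53333
  dog: TP=5, FN=1+1+0+0+1=3 → 5/8 = 0.62500
  bird: TP=6, FN=2+2+0+1+0=5 → 6/11 = 0.54545
  fish: TP=3, FN=4+0+0+0+1=5 → 3/8 = 0.37500
  horse: TP=16, FN=0+1+1+0+0=2 → 16/18 = 0.88889
  frog: TP=8, FN=1+1+5+2+2=11 → 8/19 = 0.42105
Lowest is class 'fish' with recall = 0.3750.

0.3750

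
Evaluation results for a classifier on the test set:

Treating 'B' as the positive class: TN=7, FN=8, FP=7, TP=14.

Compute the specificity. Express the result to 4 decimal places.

Specificity = TN/(TN+FP) = 7/(7+7) = 0.5000

0.5000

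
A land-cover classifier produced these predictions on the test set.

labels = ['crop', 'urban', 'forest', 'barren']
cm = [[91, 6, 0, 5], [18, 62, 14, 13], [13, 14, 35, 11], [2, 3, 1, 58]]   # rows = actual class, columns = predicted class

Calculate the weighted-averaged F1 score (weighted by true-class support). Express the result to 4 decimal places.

Per-class F1 score (2·TP/(2·TP+FP+FN)):
  crop: TP=91, FP=18+13+2=33, FN=6+0+5=11 → 182/226 = 0.80531
  urban: TP=62, FP=6+14+3=23, FN=18+14+13=45 → 124/192 = 0.64583
  forest: TP=35, FP=0+14+1=15, FN=13+14+11=38 → 70/123 = 0.56911
  barren: TP=58, FP=5+13+11=29, FN=2+3+1=6 → 116/151 = 0.76821
Weighted-F1 score = Σ (supportᵢ/N)·F1 scoreᵢ with N=346: (102/346)·0.80531 + (107/346)·0.64583 + (73/346)·0.56911 + (64/346)·0.76821 = 0.6993

0.6993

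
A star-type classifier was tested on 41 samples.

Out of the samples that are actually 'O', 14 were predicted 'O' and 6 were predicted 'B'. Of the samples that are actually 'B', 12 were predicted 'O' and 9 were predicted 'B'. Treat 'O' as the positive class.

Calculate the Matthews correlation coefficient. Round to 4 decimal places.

0.1334

MCC = (TP·TN − FP·FN) / √((TP+FP)(TP+FN)(TN+FP)(TN+FN))
Numerator = 14·9 − 12·6 = 54
Denominator = √(26·20·21·15) = √163800 = 404.7221
MCC = 54 / 404.7221 = 0.1334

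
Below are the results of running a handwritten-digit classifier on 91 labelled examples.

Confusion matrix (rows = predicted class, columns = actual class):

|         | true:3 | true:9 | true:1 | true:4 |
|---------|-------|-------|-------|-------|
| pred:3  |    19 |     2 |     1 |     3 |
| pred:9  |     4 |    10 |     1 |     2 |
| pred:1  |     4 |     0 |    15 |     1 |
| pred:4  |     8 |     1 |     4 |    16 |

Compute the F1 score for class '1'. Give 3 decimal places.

0.732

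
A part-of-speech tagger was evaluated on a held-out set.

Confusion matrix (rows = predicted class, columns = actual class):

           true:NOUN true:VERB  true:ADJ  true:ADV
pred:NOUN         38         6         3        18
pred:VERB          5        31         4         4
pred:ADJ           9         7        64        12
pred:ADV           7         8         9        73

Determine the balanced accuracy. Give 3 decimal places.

Balanced accuracy = mean of per-class recall.
  NOUN: recall = 38/59 = 0.6441
  VERB: recall = 31/52 = 0.5962
  ADJ: recall = 64/80 = 0.8000
  ADV: recall = 73/107 = 0.6822
Mean = (0.6441 + 0.5962 + 0.8000 + 0.6822) / 4 = 0.681

0.681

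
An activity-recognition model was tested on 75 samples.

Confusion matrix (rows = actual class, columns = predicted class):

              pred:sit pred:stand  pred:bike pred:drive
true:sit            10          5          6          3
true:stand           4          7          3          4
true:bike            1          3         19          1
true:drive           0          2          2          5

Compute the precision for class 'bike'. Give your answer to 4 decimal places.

Take TP from the diagonal, FP from the rest of the 'bike' prediction marginal, FN from the rest of the 'bike' actual marginal.
precision = TP/(TP+FP).
bike: TP=19, FP=6+3+2=11 → 19/30 = 0.63333

0.6333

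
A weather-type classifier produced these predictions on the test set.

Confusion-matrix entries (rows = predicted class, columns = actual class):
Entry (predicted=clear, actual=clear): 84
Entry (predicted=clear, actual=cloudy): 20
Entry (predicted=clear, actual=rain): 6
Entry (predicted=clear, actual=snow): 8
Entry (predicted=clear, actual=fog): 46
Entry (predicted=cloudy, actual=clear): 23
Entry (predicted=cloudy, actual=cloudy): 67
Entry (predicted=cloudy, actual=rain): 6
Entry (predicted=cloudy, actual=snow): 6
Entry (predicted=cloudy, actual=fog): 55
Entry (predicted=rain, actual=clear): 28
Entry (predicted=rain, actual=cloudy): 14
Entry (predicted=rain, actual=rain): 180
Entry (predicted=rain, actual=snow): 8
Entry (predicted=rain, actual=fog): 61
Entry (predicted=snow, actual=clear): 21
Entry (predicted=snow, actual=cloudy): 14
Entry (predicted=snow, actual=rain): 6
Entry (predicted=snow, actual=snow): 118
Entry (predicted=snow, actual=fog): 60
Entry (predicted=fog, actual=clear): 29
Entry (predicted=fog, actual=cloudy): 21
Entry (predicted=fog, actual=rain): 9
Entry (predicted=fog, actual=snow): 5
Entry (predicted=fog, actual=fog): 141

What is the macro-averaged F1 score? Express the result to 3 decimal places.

0.561

Per-class F1 score (2·TP/(2·TP+FP+FN)):
  clear: TP=84, FP=20+6+8+46=80, FN=23+28+21+29=101 → 168/349 = 0.4814
  cloudy: TP=67, FP=23+6+6+55=90, FN=20+14+14+21=69 → 134/293 = 0.4573
  rain: TP=180, FP=28+14+8+61=111, FN=6+6+6+9=27 → 360/498 = 0.7229
  snow: TP=118, FP=21+14+6+60=101, FN=8+6+8+5=27 → 236/364 = 0.6484
  fog: TP=141, FP=29+21+9+5=64, FN=46+55+61+60=222 → 282/568 = 0.4965
Macro-F1 score = mean = (0.4814 + 0.4573 + 0.7229 + 0.6484 + 0.4965) / 5 = 0.561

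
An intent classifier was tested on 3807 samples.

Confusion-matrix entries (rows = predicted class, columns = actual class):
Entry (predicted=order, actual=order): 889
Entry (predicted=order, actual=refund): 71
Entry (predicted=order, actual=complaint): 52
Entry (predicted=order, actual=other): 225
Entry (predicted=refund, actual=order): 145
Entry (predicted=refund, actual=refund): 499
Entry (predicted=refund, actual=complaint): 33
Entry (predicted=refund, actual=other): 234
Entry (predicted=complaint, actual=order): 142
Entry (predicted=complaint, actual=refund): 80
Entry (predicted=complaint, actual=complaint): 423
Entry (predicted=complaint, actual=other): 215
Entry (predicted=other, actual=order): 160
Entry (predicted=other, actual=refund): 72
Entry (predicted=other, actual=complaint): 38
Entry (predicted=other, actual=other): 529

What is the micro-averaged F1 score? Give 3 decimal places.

0.615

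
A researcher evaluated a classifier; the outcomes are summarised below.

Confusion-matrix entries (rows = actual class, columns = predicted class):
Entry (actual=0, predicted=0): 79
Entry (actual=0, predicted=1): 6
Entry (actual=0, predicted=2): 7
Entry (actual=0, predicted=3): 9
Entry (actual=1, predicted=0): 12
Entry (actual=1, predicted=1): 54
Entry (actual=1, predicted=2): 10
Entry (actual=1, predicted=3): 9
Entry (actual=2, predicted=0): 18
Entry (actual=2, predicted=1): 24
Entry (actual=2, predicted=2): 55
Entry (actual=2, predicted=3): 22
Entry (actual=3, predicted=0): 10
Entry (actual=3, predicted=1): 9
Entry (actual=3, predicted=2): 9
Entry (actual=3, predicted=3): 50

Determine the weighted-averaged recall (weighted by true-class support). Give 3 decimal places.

0.621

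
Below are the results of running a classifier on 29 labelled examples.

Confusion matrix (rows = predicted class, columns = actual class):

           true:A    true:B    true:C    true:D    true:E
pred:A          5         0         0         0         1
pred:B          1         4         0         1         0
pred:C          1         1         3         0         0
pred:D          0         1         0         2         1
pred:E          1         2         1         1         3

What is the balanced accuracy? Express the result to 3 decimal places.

0.595

Balanced accuracy = mean of per-class recall.
  A: recall = 5/8 = 0.6250
  B: recall = 4/8 = 0.5000
  C: recall = 3/4 = 0.7500
  D: recall = 2/4 = 0.5000
  E: recall = 3/5 = 0.6000
Mean = (0.6250 + 0.5000 + 0.7500 + 0.5000 + 0.6000) / 5 = 0.595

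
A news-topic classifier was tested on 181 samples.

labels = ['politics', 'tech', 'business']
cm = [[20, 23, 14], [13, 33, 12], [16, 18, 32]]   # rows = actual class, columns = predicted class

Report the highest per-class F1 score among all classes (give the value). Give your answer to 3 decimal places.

Per-class F1 score (2·TP/(2·TP+FP+FN)):
  politics: TP=20, FP=13+16=29, FN=23+14=37 → 40/106 = 0.3774
  tech: TP=33, FP=23+18=41, FN=13+12=25 → 66/132 = 0.5000
  business: TP=32, FP=14+12=26, FN=16+18=34 → 64/124 = 0.5161
Highest is class 'business' with F1 score = 0.516.

0.516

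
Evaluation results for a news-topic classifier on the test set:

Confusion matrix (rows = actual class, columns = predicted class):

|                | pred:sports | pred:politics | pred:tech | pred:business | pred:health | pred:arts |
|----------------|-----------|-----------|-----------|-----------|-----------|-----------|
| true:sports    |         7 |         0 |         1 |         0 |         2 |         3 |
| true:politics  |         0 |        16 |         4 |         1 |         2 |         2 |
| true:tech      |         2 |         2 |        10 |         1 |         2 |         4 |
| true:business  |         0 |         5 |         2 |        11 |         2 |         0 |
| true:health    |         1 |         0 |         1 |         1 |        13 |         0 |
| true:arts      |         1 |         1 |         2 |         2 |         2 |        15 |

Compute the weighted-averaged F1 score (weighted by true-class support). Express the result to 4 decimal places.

Per-class F1 score (2·TP/(2·TP+FP+FN)):
  sports: TP=7, FP=0+2+0+1+1=4, FN=0+1+0+2+3=6 → 14/24 = 0.58333
  politics: TP=16, FP=0+2+5+0+1=8, FN=0+4+1+2+2=9 → 32/49 = 0.65306
  tech: TP=10, FP=1+4+2+1+2=10, FN=2+2+1+2+4=11 → 20/41 = 0.48780
  business: TP=11, FP=0+1+1+1+2=5, FN=0+5+2+2+0=9 → 22/36 = 0.61111
  health: TP=13, FP=2+2+2+2+2=10, FN=1+0+1+1+0=3 → 26/39 = 0.66667
  arts: TP=15, FP=3+2+4+0+0=9, FN=1+1+2+2+2=8 → 30/47 = 0.63830
Weighted-F1 score = Σ (supportᵢ/N)·F1 scoreᵢ with N=118: (13/118)·0.58333 + (25/118)·0.65306 + (21/118)·0.48780 + (20/118)·0.61111 + (16/118)·0.66667 + (23/118)·0.63830 = 0.6078

0.6078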